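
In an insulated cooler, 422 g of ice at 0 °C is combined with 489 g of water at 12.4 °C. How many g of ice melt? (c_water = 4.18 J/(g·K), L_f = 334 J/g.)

Water can give up m c ΔT = 489×4.18×12.4 = 25346 J before reaching 0 °C.
Melting all 422 g of ice would need 422×334 = 140948 J.
That's not enough to melt it all — equilibrium is at 0 °C with ice remaining.
Mass melted = 25346/334 ≈ 75.89 g.

m_melted ≈ 75.9 g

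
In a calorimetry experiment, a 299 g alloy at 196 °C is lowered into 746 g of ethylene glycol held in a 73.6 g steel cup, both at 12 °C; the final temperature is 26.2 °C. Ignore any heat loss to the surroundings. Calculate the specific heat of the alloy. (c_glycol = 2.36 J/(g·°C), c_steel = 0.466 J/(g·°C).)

c ≈ 0.502 J/(g·°C)

Taking heat into each body as positive, Σ m c ΔT = 0:
299×c×(26.2 − 196) + 746×2.36×(26.2 − 12) + 73.6×0.466×(26.2 − 12) = 0
-50770 c = -25487
c = -25487/-50770 ≈ 0.502 J/(g·°C)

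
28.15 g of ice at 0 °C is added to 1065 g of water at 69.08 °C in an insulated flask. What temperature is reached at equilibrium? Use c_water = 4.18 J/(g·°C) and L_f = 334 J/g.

Conservation of energy gives ΣQ = 0:
latent heat to melt: 28.15×334 = 9402.1
  meltwater 0→T: 28.15×4.18×T = 117.67 T
  water: 4451.7(T − 69.08)
4569.4 T = 307523 − 9402.1 = 298121
T ≈ 65.24 °C — above 0 °C, consistent with complete melting.

T_f ≈ 65.2 °C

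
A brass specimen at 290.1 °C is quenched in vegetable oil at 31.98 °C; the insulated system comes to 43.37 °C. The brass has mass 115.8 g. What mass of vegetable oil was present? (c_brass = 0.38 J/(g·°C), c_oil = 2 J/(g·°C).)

m ≈ 477 g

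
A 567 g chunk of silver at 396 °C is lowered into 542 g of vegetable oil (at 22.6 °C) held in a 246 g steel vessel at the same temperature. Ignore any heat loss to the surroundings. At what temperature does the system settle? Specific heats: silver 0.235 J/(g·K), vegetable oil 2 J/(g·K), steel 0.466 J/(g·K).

Heat gained plus heat lost sum to zero:
567×0.235×(T − 396) + 542×2×(T − 22.6) + 246×0.466×(T − 22.6) = 0
(133.25 + 1084 + 114.64) T = 133.25×396 + 1084×22.6 + 114.64×22.6
T ≈ 59.96 °C

T_f ≈ 60.0 °C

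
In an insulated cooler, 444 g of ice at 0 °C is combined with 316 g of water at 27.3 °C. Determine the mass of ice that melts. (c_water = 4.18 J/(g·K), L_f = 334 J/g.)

Water can give up m c ΔT = 316·4.18·27.3 = 36060 J before reaching 0 °C.
Fully melting the ice requires m_ice L_f = 444·334 = 148296 J.
That's not enough to melt it all — equilibrium is at 0 °C with ice remaining.
Mass melted = 36060/334 ≈ 108 g.

m_melted ≈ 108 g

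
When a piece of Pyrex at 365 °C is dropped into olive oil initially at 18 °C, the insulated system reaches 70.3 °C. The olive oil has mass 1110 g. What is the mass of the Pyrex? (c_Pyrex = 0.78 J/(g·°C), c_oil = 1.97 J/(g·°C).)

Setting the total heat transfer to zero:
m×0.78×(70.3 − 365) + 1110×1.97×(70.3 − 18) = 0
-229.87 m = -114364
m = -114364/-229.87 ≈ 497.5 g

m ≈ 498 g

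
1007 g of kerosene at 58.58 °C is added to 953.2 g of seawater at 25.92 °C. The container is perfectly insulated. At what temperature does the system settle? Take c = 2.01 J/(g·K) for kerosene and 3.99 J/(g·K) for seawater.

T_f ≈ 37.3 °C

Net heat exchanged in the isolated system is zero:
1007*2.01*(T − 58.58) + 953.2*3.99*(T − 25.92) = 0
2024.1(T − 58.58) + 3803.3(T − 25.92) = 0
(2024.1 + 3803.3) T = 2024.1*58.58 + 3803.3*25.92
T = 217151 / 5827.3 = 37.3 °C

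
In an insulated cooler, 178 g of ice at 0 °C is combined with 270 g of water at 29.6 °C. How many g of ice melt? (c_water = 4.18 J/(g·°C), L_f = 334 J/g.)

m_melted ≈ 100 g

Heat available from the water dropping to 0 °C: 270·4.18·29.6 = 33407 J.
Fully melting the ice requires m_ice L_f = 178·334 = 59452 J.
That's not enough to melt it all — equilibrium is at 0 °C with ice remaining.
m_melted·334 = 33407  ⇒  m_melted ≈ 100 g.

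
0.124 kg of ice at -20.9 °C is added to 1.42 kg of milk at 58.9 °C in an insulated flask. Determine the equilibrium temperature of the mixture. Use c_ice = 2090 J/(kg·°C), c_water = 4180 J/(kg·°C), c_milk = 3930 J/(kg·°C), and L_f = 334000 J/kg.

T_f ≈ 46.2 °C

Net heat exchanged in the isolated system is zero:
warm ice to 0 °C: 0.124×2090×(0 − (-20.9)) = 5416.4; melt ice: 0.124×334000 = 41416; meltwater 0→T: 0.124×4180×T = 518.32 T; milk cools: 1.42×3930×(T − 58.9) = 5580.6(T − 58.9)
6098.9 T = 328697 − 46832 = 281865
T ≈ 46.22 °C (positive, so assuming full melt was valid).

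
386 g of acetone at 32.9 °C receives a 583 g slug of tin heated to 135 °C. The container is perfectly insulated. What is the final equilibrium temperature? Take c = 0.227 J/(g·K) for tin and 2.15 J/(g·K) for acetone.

T_f ≈ 46.9 °C

T_f is the heat-capacity-weighted average of the initial temperatures:
T_f = (132.34·135 + 829.9·32.9) / (132.34 + 829.9)
    = 45170 / 962.24 ≈ 46.94 °C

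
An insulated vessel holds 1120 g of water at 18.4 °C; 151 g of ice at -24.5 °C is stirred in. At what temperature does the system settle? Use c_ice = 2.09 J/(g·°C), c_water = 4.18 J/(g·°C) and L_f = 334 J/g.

T_f ≈ 5.3 °C

Sum of m c ΔT and latent-heat terms is zero:
ice -24.5→0 °C: 151·2.09·24.5 = 7732
  latent heat to melt: 151·334 = 50434
  warm the meltwater: 631.18 T
  water cools: 1120·4.18·(T − 18.4) = 4681.6(T − 18.4)
5312.8 T = 86141 − 58166 = 27975
T ≈ 5.27 °C (positive, so assuming full melt was valid).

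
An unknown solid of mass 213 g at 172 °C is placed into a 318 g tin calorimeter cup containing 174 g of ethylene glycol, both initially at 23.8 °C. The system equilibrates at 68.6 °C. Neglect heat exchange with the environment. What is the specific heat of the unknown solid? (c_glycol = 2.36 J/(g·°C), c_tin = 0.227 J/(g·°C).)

Conservation of energy gives ΣQ = 0:
213·c·(68.6 − 172) + 174·2.36·(68.6 − 23.8) + 318·0.227·(68.6 − 23.8) = 0
-22024 c = -21631
c = -21631/-22024 ≈ 0.9821 J/(g·°C)

c ≈ 0.982 J/(g·°C)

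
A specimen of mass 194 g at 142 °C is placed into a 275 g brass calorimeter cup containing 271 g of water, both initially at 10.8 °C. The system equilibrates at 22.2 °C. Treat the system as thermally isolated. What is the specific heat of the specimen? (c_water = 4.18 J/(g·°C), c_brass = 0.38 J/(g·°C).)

c ≈ 0.607 J/(g·°C)

Net heat exchanged in the isolated system is zero:
194×c×(22.2 − 142) + 271×4.18×(22.2 − 10.8) + 275×0.38×(22.2 − 10.8) = 0
-23241 c = -14105
c = -14105/-23241 ≈ 0.6069 J/(g·°C)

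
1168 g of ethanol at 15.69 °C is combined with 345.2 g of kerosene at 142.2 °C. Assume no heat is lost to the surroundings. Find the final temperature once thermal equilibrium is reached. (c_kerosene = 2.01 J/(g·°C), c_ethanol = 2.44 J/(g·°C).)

Heat lost by the kerosene equals heat gained by the ethanol:
345.2·2.01·(142.2 − T) = 1168·2.44·(T − 15.69)
693.85(142.2 − T) = 2849.9(T − 15.69)
3543.8 T = 143381  ⇒  T ≈ 40.46 °C

T_f ≈ 40.5 °C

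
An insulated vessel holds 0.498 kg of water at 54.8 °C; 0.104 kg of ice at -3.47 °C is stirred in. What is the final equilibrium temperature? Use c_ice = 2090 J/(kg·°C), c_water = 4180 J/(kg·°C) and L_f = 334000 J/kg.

Let T be the final temperature. ΣQ_i = 0:
ice -3.47→0 °C: 0.104·2090·3.47 = 754.24; fusion: m_ice L_f = 0.104·334000 = 34736; warm the meltwater: 434.72 T; water: 2081.6(T − 54.8)
2516.4 T = 114074 − 35490 = 78584
T ≈ 31.23 °C (positive, so assuming full melt was valid).

T_f ≈ 31.2 °C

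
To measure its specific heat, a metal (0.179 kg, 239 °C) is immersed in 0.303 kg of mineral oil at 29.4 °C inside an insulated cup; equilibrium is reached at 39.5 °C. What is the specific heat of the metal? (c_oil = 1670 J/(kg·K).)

c ≈ 143 J/(kg·K)

Taking heat into each body as positive, Σ m c ΔT = 0:
0.179×c×(39.5 − 239) + 0.303×1670×(39.5 − 29.4) = 0
-35.71 c = -5110.7
c = -5110.7/-35.71 ≈ 143.1 J/(kg·K)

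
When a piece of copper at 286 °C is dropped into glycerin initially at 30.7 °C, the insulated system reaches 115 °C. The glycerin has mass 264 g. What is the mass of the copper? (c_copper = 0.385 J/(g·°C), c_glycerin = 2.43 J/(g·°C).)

m ≈ 821 g

Net heat exchanged in the isolated system is zero:
m×0.385×(115 − 286) + 264×2.43×(115 − 30.7) = 0
-65.84 m = -54080
m = -54080/-65.84 ≈ 821.4 g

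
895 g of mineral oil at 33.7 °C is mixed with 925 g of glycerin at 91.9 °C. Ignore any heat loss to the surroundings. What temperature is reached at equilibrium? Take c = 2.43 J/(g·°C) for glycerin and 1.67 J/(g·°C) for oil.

T_f ≈ 68.7 °C

|Q_glycerin| = |Q_oil|:
925*2.43*(91.9 − T) = 895*1.67*(T − 33.7)
2247.8(91.9 − T) = 1494.6(T − 33.7)
3742.4 T = 256938  ⇒  T ≈ 68.66 °C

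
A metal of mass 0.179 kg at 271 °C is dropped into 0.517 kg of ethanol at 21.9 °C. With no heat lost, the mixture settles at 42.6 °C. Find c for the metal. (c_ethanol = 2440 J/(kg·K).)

Net heat exchanged in the isolated system is zero:
0.179×c×(42.6 − 271) + 0.517×2440×(42.6 − 21.9) = 0
-40.88 c = -26113
c = -26113/-40.88 ≈ 638.7 J/(kg·K)

c ≈ 639 J/(kg·K)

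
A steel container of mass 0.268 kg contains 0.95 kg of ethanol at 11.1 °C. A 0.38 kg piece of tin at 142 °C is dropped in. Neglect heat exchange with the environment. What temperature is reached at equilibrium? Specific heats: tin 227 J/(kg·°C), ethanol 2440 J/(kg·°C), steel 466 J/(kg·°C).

T_f ≈ 15.6 °C

Net heat exchanged in the isolated system is zero:
0.38·227·(T − 142) + 0.95·2440·(T − 11.1) + 0.268·466·(T − 11.1) = 0
(86.26 + 2318 + 124.89) T = 86.26·142 + 2318·11.1 + 124.89·11.1
T = 39365 / 2529.1 = 15.6 °C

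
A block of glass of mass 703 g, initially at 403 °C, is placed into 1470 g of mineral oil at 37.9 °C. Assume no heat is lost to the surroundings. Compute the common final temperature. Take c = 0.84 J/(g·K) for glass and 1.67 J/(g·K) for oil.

T_f ≈ 108.7 °C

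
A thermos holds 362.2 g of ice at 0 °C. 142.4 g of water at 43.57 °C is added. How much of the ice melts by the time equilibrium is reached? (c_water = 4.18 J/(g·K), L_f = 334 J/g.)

Water can give up m c ΔT = 142.4×4.18×43.57 = 25934 J before reaching 0 °C.
Melting all 362.2 g of ice would need 362.2×334 = 120975 J.
25934 J < 120975 J, so only part of the ice melts and the system sits at 0 °C.
m_melt = 25934 / L_f = 77.65 g.

m_melted ≈ 77.6 g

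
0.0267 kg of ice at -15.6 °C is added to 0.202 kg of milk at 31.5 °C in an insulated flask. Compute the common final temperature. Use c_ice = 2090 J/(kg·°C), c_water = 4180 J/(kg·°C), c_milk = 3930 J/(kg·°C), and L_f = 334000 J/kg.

Net heat exchanged in the isolated system is zero:
ice -15.6→0 °C: 0.0267×2090×15.6 = 870.53; latent heat to melt: 0.0267×334000 = 8917.8; warm the meltwater: 111.61 T; milk: 793.86(T − 31.5)
905.47 T = 25007 − 9788.3 = 15218
T ≈ 16.81 °C — above 0 °C, consistent with complete melting.

T_f ≈ 16.8 °C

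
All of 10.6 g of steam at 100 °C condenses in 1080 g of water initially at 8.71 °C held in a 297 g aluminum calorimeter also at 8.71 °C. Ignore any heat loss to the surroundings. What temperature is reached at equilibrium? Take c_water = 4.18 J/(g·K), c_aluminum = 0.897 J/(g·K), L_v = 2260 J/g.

T_f ≈ 14.5 °C

Sum of m c ΔT and latent-heat terms is zero:
condense steam: −10.6×2260 = −23956; condensate cools 100→T: 10.6×4.18×(T − 100) = 44.31(T − 100); water warms: 1080×4.18×(T − 8.71) = 4514.4(T − 8.71); cup: 266.41(T − 8.71)
4825.1 T = 23956 + 4430.8 + 41641 = 70028
T ≈ 14.51 °C (< 100 °C, so full condensation is consistent).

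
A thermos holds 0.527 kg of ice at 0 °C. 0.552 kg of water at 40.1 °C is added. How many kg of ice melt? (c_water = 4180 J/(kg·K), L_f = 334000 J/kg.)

m_melted ≈ 0.277 kg

Cooling the water to 0 °C releases 0.552×4180×40.1 = 92525 J.
Fully melting the ice requires m_ice L_f = 0.527×334000 = 176018 J.
That's not enough to melt it all — equilibrium is at 0 °C with ice remaining.
Mass melted = 92525/334000 ≈ 0.277 kg.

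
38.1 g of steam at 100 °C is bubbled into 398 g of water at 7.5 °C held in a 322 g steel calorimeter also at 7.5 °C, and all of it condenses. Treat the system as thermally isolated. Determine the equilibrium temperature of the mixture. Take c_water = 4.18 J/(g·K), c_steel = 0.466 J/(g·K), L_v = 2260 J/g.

Setting the total heat transfer to zero:
latent heat released on condensation: 38.1·2260 = 86106
  condensed water 100 °C→T: 159.26(T − 100)
  water warms: 398·4.18·(T − 7.5) = 1663.6(T − 7.5)
  cup: 150.05(T − 7.5)
1972.9 T = 86106 + 15926 + 13603 = 115634
T ≈ 58.61 °C — below 100 °C, confirming all the steam condensed.

T_f ≈ 58.6 °C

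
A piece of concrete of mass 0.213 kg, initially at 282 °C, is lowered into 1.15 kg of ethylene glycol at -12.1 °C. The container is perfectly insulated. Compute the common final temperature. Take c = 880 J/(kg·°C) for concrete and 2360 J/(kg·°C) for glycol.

T_f ≈ 6.9 °C

Taking heat into each body as positive, Σ m c ΔT = 0:
0.213×880×(T − 282) + 1.15×2360×(T − (-12.1)) = 0
(187.44 + 2714) T = 187.44×282 + 2714×(-12.1)
T = 20019/2901.4 ≈ 6.90 °C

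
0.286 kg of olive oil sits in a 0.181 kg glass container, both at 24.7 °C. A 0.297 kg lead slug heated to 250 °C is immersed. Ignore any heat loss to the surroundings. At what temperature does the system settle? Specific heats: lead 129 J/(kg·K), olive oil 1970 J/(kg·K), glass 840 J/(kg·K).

With ΣQ=0 the equilibrium temperature is the m·c-weighted mean:
T_f = (38.31×250 + 563.42×24.7 + 152.04×24.7) / (38.31 + 563.42 + 152.04)
    = 27250 / 753.77 ≈ 36.15 °C

T_f ≈ 36.2 °C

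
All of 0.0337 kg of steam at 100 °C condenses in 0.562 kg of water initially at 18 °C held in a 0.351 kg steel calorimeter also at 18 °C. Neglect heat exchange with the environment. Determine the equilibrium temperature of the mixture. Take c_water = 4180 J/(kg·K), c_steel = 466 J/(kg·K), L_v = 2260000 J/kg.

T_f ≈ 51.1 °C

Setting the total heat transfer to zero:
latent heat released on condensation: 0.0337·2260000 = 76162; condensed water 100 °C→T: 140.87(T − 100); original water: 2349.2(T − 18); cup: 163.57(T − 18)
2653.6 T = 76162 + 14087 + 45229 = 135478
T ≈ 51.05 °C (< 100 °C, so full condensation is consistent).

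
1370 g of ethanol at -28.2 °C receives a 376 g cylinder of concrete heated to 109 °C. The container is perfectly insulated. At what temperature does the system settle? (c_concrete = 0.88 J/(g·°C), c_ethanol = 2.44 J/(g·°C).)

T_f ≈ -15.8 °C

Set heat shed by the hot body equal to heat absorbed by the cold body:
376×0.88×(109 − T) = 1370×2.44×(T − (-28.2))
330.88(109 − T) = 3342.8(T − (-28.2))
3673.7 T = -58201  ⇒  T ≈ -15.84 °C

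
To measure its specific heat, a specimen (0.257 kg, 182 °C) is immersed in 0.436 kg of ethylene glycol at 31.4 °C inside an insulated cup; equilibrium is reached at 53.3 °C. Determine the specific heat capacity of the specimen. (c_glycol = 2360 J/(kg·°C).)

c ≈ 681 J/(kg·°C)

Heat lost by the specimen = heat gained by the glycol:
0.257·c·(182 − 53.3) = 0.436·2360·(53.3 − 31.4)
33.08 c = 22534  ⇒  c ≈ 681.3 J/(kg·°C)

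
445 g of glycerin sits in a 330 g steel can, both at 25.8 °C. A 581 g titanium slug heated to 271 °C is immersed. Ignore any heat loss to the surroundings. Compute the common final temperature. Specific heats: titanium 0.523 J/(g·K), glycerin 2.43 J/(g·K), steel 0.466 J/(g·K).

Let T be the final temperature. ΣQ_i = 0:
581×0.523×(T − 271) + 445×2.43×(T − 25.8) + 330×0.466×(T − 25.8) = 0
303.86(T − 271) + 1081.4(T − 25.8) + 153.78(T − 25.8) = 0
1539 T = 114213
T ≈ 74.21 °C

T_f ≈ 74.2 °C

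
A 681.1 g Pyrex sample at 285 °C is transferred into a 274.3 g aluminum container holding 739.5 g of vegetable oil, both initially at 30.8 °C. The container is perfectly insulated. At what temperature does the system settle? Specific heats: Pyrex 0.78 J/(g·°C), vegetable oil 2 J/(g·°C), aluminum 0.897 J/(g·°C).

Let T be the final temperature. ΣQ_i = 0:
681.1·0.78·(T − 285) + 739.5·2·(T − 30.8) + 274.3·0.897·(T − 30.8) = 0
531.26(T − 285) + 1479(T − 30.8) + 246.05(T − 30.8) = 0
2256.3 T = 204540
T = 204540/2256.3 ≈ 90.65 °C

T_f ≈ 90.7 °C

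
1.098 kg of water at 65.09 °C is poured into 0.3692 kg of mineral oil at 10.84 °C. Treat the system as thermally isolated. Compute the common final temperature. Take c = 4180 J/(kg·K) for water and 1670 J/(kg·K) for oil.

Net heat exchanged in the isolated system is zero:
1.098·4180·(T − 65.09) + 0.3692·1670·(T − 10.84) = 0
4589.6(T − 65.09) + 616.56(T − 10.84) = 0
(4589.6 + 616.56) T = 4589.6·65.09 + 616.56·10.84
T = 305423 / 5206.2 = 58.7 °C

T_f ≈ 58.7 °C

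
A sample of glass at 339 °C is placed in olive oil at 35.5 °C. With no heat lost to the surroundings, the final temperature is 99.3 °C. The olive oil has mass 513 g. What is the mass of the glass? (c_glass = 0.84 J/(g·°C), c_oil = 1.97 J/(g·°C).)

m ≈ 320 g

|Q_glass| = |Q_oil|:
m×0.84×(339 − 99.3) = 513×1.97×(99.3 − 35.5)
201.35 m = 64477  ⇒  m ≈ 320.2 g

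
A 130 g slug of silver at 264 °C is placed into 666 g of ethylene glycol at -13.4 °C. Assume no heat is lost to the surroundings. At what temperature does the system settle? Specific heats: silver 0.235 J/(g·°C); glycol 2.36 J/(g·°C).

T_f ≈ -8.1 °C

Taking heat into each body as positive, Σ m c ΔT = 0:
130×0.235×(T − 264) + 666×2.36×(T − (-13.4)) = 0
(30.55 + 1571.8) T = 30.55×264 + 1571.8×(-13.4)
T ≈ -8.11 °C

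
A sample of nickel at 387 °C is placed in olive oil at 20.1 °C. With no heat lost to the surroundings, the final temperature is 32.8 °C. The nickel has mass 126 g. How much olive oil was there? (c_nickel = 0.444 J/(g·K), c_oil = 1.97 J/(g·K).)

Setting the total heat transfer to zero:
126·0.444·(32.8 − 387) + m·1.97·(32.8 − 20.1) = 0
25.02 m = 19815
m = 19815/25.02 ≈ 792 g

m ≈ 792 g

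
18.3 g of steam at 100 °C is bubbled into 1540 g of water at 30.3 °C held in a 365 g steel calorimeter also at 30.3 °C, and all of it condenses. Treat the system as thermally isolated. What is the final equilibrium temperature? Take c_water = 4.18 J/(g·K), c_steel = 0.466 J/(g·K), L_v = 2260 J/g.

T_f ≈ 37.3 °C

Heat gained plus heat lost sum to zero:
steam→water at 100 °C releases m L_v = 18.3·2260 = 41358; condensate cools 100→T: 18.3·4.18·(T − 100) = 76.49(T − 100); water warms: 1540·4.18·(T − 30.3) = 6437.2(T − 30.3); cup: 170.09(T − 30.3)
6683.8 T = 41358 + 7649.4 + 200201 = 249208
T ≈ 37.29 °C — below 100 °C, confirming all the steam condensed.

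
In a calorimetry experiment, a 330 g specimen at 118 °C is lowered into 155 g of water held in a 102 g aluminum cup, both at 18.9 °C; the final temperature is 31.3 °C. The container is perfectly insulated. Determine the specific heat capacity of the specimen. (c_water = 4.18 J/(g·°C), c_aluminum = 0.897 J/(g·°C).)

c ≈ 0.32 J/(g·°C)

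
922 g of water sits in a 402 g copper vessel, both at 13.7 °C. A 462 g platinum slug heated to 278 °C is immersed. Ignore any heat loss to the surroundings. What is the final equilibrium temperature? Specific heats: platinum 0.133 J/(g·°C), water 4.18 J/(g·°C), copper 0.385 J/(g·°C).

Energy conservation, ΣQ = 0:
462·0.133·(T − 278) + 922·4.18·(T − 13.7) + 402·0.385·(T − 13.7) = 0
61.45(T − 278) + 3854(T − 13.7) + 154.77(T − 13.7) = 0
4070.2 T = 72002
T = 72002/4070.2 ≈ 17.69 °C

T_f ≈ 17.7 °C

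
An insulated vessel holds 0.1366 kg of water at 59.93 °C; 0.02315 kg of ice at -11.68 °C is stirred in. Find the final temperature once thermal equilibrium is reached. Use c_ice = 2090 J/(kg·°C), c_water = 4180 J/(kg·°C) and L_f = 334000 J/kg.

T_f ≈ 38.8 °C

Energy conservation, ΣQ = 0:
warm ice to 0 °C: 0.02315·2090·(0 − (-11.68)) = 565.12
  latent heat to melt: 0.02315·334000 = 7732.1
  warm the meltwater: 96.77 T
  water: 570.99(T − 59.93)
667.75 T = 34219 − 8297.2 = 25922
T ≈ 38.82 °C — above 0 °C, consistent with complete melting.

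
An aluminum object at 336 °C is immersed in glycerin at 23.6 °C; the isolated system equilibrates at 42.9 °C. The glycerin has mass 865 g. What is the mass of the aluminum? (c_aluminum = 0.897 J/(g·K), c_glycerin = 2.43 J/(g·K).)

Energy conservation, ΣQ = 0:
m×0.897×(42.9 − 336) + 865×2.43×(42.9 − 23.6) = 0
-262.91 m = -40568
m = -40568/-262.91 ≈ 154.3 g

m ≈ 154 g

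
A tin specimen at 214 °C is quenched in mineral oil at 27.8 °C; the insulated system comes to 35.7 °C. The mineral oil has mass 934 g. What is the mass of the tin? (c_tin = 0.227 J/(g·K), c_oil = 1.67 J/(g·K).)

Net heat exchanged in the isolated system is zero:
m×0.227×(35.7 − 214) + 934×1.67×(35.7 − 27.8) = 0
-40.47 m = -12322
m = -12322/-40.47 ≈ 304.4 g

m ≈ 304 g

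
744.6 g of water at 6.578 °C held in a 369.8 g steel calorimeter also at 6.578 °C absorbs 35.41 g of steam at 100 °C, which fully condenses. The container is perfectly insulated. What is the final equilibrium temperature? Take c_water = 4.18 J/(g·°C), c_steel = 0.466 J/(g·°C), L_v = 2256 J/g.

Sum of m c ΔT and latent-heat terms is zero:
steam→water at 100 °C releases m L_v = 35.41·2256 = 79885; condensate cools 100→T: 35.41·4.18·(T − 100) = 148.01(T − 100); original water: 3112.4(T − 6.578); cup: 172.33(T − 6.578)
3432.8 T = 79885 + 14801 + 21607 = 116293
T ≈ 33.88 °C — below 100 °C, confirming all the steam condensed.

T_f ≈ 33.9 °C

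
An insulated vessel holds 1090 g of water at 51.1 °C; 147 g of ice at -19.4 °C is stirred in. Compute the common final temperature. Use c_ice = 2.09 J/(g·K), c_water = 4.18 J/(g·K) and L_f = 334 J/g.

T_f ≈ 34.4 °C

Energy conservation, ΣQ = 0:
warm ice to 0 °C: 147×2.09×(0 − (-19.4)) = 5960.3; latent heat to melt: 147×334 = 49098; warm the meltwater: 614.46 T; water: 4556.2(T − 51.1)
5170.7 T = 232822 − 55058 = 177764
T ≈ 34.38 °C — above 0 °C, consistent with complete melting.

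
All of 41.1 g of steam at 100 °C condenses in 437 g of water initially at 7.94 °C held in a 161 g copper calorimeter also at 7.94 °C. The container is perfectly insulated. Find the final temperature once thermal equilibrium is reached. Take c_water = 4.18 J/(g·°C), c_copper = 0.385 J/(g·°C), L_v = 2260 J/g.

T_f ≈ 60.7 °C

Setting the total heat transfer to zero:
latent heat released on condensation: 41.1·2260 = 92886; condensate cools 100→T: 41.1·4.18·(T − 100) = 171.8(T − 100); water warms: 437·4.18·(T − 7.94) = 1826.7(T − 7.94); copper cup: 161·0.385·(T − 7.94) = 61.98(T − 7.94)
2060.4 T = 92886 + 17180 + 14996 = 125062
T ≈ 60.70 °C (< 100 °C, so full condensation is consistent).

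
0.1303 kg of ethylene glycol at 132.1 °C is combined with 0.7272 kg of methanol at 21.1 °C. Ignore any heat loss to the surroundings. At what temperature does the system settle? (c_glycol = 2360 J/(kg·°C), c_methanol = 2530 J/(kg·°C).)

T_f ≈ 37.0 °C

T_f is the heat-capacity-weighted average of the initial temperatures:
T_f = (307.51×132.1 + 1839.8×21.1) / (307.51 + 1839.8)
    = 79442 / 2147.3 ≈ 37.00 °C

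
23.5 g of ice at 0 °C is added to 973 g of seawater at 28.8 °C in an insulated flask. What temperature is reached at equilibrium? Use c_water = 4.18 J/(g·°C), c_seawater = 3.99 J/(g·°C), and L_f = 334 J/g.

Heat gained plus heat lost sum to zero:
latent heat to melt: 23.5×334 = 7849
  meltwater 0→T: 23.5×4.18×T = 98.23 T
  seawater: 3882.3(T − 28.8)
3980.5 T = 111809 − 7849 = 103960
T ≈ 26.12 °C. Since T > 0 °C, the all-ice-melts assumption holds.

T_f ≈ 26.1 °C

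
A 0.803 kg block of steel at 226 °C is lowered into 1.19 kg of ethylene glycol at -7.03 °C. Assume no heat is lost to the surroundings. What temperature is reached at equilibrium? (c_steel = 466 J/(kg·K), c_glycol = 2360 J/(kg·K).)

T_f ≈ 20.4 °C

Energy conservation, ΣQ = 0:
0.803*466*(T − 226) + 1.19*2360*(T − (-7.03)) = 0
374.2(T − 226) + 2808.4(T − (-7.03)) = 0
(374.2 + 2808.4) T = 374.2*226 + 2808.4*(-7.03)
T ≈ 20.37 °C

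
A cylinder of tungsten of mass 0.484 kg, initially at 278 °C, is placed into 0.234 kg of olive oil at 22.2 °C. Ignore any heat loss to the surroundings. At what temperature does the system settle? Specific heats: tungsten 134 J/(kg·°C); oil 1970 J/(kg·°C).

T_f ≈ 53.8 °C

Taking heat into each body as positive, Σ m c ΔT = 0:
0.484·134·(T − 278) + 0.234·1970·(T − 22.2) = 0
64.86(T − 278) + 460.98(T − 22.2) = 0
525.84 T = 28264
T = 28264/525.84 ≈ 53.75 °C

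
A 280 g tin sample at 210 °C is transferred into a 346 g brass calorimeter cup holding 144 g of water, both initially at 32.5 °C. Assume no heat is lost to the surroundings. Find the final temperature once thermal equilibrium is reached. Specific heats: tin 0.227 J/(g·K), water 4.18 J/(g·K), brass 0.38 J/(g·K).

T_f ≈ 46.7 °C

Heat gained plus heat lost sum to zero:
280·0.227·(T − 210) + 144·4.18·(T − 32.5) + 346·0.38·(T − 32.5) = 0
796.96 T = 37183
T = 37183/796.96 ≈ 46.66 °C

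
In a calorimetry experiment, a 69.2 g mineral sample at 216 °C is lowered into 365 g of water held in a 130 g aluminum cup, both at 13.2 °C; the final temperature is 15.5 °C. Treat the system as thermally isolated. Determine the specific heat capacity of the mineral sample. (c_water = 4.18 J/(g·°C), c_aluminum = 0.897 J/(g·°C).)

c ≈ 0.272 J/(g·°C)

Heat gained plus heat lost sum to zero:
69.2×c×(15.5 − 216) + 365×4.18×(15.5 − 13.2) + 130×0.897×(15.5 − 13.2) = 0
-13875 c = -3777.3
c = -3777.3/-13875 ≈ 0.2722 J/(g·°C)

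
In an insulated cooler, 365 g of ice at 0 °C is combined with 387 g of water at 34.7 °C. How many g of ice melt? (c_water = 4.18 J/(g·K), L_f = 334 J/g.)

Cooling the water to 0 °C releases 387×4.18×34.7 = 56133 J.
Melting all 365 g of ice would need 365×334 = 121910 J.
56133 J < 121910 J, so only part of the ice melts and the system sits at 0 °C.
Mass melted = 56133/334 ≈ 168.1 g.

m_melted ≈ 168 g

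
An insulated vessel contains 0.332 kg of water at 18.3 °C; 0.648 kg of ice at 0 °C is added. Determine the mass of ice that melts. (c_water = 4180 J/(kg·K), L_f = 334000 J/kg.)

m_melted ≈ 0.076 kg

Heat available from the water dropping to 0 °C: 0.332·4180·18.3 = 25396 J.
Melting all 0.648 kg of ice would need 0.648·334000 = 216432 J.
Since 25396 < 216432 J, not all the ice melts; equilibrium is at 0 °C.
Mass melted = 25396/334000 ≈ 0.07604 kg.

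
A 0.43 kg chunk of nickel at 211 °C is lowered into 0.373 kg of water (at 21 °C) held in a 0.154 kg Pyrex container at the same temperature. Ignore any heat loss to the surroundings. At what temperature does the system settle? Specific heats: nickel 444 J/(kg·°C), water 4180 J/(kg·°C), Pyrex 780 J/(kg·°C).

Net heat exchanged in the isolated system is zero:
0.43×444×(T − 211) + 0.373×4180×(T − 21) + 0.154×780×(T − 21) = 0
1870.2 T = 75549
T = 75549/1870.2 ≈ 40.40 °C

T_f ≈ 40.4 °C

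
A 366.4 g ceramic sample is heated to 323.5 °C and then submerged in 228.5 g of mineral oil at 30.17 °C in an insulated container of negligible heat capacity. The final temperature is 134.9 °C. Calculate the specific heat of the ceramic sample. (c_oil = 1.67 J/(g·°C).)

c ≈ 0.578 J/(g·°C)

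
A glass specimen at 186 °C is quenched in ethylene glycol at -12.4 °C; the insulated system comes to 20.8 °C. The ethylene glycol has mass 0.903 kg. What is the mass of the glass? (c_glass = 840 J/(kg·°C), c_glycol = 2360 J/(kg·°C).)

m ≈ 0.51 kg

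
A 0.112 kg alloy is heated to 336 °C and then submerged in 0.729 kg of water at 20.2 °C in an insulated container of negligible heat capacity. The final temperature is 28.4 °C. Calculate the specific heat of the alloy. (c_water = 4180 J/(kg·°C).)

c ≈ 725 J/(kg·°C)

Setting the total heat transfer to zero:
0.112·c·(28.4 − 336) + 0.729·4180·(28.4 − 20.2) = 0
-34.45 c = -24987
c = -24987/-34.45 ≈ 725.3 J/(kg·°C)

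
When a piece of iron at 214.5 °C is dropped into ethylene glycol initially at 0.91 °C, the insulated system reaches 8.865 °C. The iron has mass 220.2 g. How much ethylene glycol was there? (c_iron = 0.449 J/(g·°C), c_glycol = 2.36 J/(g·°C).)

Let T be the final temperature. ΣQ_i = 0:
220.2×0.449×(8.865 − 214.5) + m×2.36×(8.865 − 0.91) = 0
18.77 m = 20331
m = 20331/18.77 ≈ 1083 g

m ≈ 1080 g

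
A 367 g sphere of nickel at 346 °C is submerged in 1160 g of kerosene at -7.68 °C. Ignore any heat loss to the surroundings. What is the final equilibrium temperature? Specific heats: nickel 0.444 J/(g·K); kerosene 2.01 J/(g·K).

Set heat shed by the hot body equal to heat absorbed by the cold body:
367*0.444*(346 − T) = 1160*2.01*(T − (-7.68))
162.95(346 − T) = 2331.6(T − (-7.68))
2494.5 T = 38473  ⇒  T ≈ 15.42 °C

T_f ≈ 15.4 °C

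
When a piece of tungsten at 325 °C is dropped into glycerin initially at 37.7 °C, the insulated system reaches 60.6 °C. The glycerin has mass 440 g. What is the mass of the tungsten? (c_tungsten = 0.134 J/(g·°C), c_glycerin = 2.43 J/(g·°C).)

|Q_tungsten| = |Q_glycerin|:
m×0.134×(325 − 60.6) = 440×2.43×(60.6 − 37.7)
35.43 m = 24485  ⇒  m ≈ 691.1 g

m ≈ 691 g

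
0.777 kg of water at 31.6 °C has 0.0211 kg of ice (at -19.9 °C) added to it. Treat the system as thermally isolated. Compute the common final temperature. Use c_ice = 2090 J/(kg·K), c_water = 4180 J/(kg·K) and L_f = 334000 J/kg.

T_f ≈ 28.4 °C

Energy conservation, ΣQ = 0:
warm ice to 0 °C: 0.0211×2090×(0 − (-19.9)) = 877.57; fusion: m_ice L_f = 0.0211×334000 = 7047.4; meltwater 0→T: 0.0211×4180×T = 88.2 T; water cools: 0.777×4180×(T − 31.6) = 3247.9(T − 31.6)
3336.1 T = 102632 − 7925 = 94707
T ≈ 28.39 °C. Since T > 0 °C, the all-ice-melts assumption holds.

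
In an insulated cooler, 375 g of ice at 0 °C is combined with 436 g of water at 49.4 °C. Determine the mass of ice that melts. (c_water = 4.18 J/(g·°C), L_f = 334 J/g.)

Water can give up m c ΔT = 436·4.18·49.4 = 90031 J before reaching 0 °C.
Melting all 375 g of ice would need 375·334 = 125250 J.
That's not enough to melt it all — equilibrium is at 0 °C with ice remaining.
m_melt = 90031 / L_f = 269.6 g.

m_melted ≈ 270 g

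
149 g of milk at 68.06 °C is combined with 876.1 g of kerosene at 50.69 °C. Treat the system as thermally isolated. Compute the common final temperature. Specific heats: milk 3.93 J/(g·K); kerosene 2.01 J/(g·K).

T_f ≈ 55.0 °C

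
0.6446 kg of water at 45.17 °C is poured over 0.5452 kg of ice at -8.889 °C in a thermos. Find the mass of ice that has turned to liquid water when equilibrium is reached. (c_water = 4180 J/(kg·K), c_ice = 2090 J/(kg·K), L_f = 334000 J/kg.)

m_melted ≈ 0.334 kg

Cooling the water to 0 °C releases 0.6446×4180×45.17 = 121707 J.
Warming the ice to 0 °C takes 0.5452×2090×8.889 = 10129 J, leaving 111579 J for melting.
To melt every bit of ice: 0.5452×334000 = 182097 J.
111579 J < 182097 J, so only part of the ice melts and the system sits at 0 °C.
m_melt = 111579 / L_f = 0.3341 kg.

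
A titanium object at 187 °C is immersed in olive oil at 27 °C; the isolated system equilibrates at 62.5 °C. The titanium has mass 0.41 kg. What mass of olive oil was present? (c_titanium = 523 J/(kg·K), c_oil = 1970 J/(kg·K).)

m ≈ 0.382 kg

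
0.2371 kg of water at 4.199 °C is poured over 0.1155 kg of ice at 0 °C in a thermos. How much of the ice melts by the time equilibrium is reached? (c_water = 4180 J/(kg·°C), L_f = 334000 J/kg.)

Cooling the water to 0 °C releases 0.2371×4180×4.199 = 4161.5 J.
To melt every bit of ice: 0.1155×334000 = 38577 J.
That's not enough to melt it all — equilibrium is at 0 °C with ice remaining.
m_melted×334000 = 4161.5  ⇒  m_melted ≈ 0.01246 kg.

m_melted ≈ 0.0125 kg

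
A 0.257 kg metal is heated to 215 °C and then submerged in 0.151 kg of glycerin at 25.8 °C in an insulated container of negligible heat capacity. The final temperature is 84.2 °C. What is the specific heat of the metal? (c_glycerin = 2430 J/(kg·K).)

c ≈ 637 J/(kg·K)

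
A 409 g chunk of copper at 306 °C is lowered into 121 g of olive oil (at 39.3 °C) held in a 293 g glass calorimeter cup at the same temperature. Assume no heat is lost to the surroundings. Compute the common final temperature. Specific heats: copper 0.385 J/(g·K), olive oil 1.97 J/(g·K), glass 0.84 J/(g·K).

T_f ≈ 104.7 °C

Net heat exchanged in the isolated system is zero:
409×0.385×(T − 306) + 121×1.97×(T − 39.3) + 293×0.84×(T − 39.3) = 0
(157.47 + 238.37 + 246.12) T = 157.47×306 + 238.37×39.3 + 246.12×39.3
T = 67225/641.96 ≈ 104.72 °C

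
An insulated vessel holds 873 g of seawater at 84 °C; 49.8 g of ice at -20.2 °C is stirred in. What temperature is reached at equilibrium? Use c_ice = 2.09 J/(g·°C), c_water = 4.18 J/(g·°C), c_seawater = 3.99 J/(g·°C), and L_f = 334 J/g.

Let T be the final temperature. ΣQ_i = 0:
warm ice to 0 °C: 49.8·2.09·(0 − (-20.2)) = 2102.5; melt ice: 49.8·334 = 16633; meltwater 0→T: 49.8·4.18·T = 208.16 T; seawater: 3483.3(T − 84)
3691.4 T = 292595 − 18736 = 273859
T ≈ 74.19 °C (positive, so assuming full melt was valid).

T_f ≈ 74.2 °C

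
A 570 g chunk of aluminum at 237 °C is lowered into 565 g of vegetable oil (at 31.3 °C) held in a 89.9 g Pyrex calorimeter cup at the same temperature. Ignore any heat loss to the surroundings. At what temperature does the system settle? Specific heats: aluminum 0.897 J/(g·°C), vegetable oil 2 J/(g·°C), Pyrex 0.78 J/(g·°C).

T_f ≈ 92.8 °C

Energy conservation, ΣQ = 0:
570·0.897·(T − 237) + 565·2·(T − 31.3) + 89.9·0.78·(T − 31.3) = 0
511.29(T − 237) + 1130(T − 31.3) + 70.12(T − 31.3) = 0
1711.4 T = 158740
T ≈ 92.75 °C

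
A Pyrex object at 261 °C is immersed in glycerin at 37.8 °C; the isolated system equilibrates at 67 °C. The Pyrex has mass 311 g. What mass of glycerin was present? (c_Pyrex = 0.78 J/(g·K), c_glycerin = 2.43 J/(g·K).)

Net heat exchanged in the isolated system is zero:
311·0.78·(67 − 261) + m·2.43·(67 − 37.8) = 0
70.96 m = 47061
m = 47061/70.96 ≈ 663.2 g

m ≈ 663 g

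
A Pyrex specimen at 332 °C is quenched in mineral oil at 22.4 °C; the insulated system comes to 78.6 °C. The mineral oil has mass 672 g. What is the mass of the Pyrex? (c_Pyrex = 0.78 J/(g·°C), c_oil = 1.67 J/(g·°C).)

m ≈ 319 g

|Q_Pyrex| = |Q_oil|:
m·0.78·(332 − 78.6) = 672·1.67·(78.6 − 22.4)
197.65 m = 63070  ⇒  m ≈ 319.1 g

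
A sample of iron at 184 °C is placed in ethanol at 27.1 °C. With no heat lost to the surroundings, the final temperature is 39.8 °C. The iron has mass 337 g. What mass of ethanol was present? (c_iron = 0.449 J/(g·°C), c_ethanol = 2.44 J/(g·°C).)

|Q_iron| = |Q_ethanol|:
337·0.449·(184 − 39.8) = m·2.44·(39.8 − 27.1)
30.99 m = 21819  ⇒  m ≈ 704.1 g

m ≈ 704 g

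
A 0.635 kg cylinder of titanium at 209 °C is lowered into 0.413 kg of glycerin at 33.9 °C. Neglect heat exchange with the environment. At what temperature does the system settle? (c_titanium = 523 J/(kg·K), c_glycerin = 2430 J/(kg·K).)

T_f ≈ 77.4 °C

Conservation of energy gives ΣQ = 0:
0.635·523·(T − 209) + 0.413·2430·(T − 33.9) = 0
332.11(T − 209) + 1003.6(T − 33.9) = 0
(332.11 + 1003.6) T = 332.11·209 + 1003.6·33.9
T ≈ 77.44 °C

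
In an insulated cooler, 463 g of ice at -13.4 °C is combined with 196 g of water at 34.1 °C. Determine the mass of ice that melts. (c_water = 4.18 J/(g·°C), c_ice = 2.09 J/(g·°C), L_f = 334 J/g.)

Water can give up m c ΔT = 196×4.18×34.1 = 27937 J before reaching 0 °C.
Of that, 463×2.09×13.4 = 12967 J goes to bring the ice to 0 °C, leaving 14971 J.
Fully melting the ice requires m_ice L_f = 463×334 = 154642 J.
14971 J < 154642 J, so only part of the ice melts and the system sits at 0 °C.
Mass melted = 14971/334 ≈ 44.82 g.

m_melted ≈ 44.8 g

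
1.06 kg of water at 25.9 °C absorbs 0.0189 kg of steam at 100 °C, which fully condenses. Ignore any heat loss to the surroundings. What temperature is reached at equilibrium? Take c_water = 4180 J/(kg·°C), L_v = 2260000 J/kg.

T_f ≈ 36.7 °C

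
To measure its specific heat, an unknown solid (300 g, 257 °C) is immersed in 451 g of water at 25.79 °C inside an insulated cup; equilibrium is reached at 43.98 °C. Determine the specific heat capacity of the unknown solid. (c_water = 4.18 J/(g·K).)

c ≈ 0.537 J/(g·K)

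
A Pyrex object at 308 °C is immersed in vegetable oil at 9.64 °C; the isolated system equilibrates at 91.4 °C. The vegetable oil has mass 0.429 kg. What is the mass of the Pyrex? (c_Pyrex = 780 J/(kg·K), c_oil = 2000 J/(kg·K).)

Conservation of energy gives ΣQ = 0:
m·780·(91.4 − 308) + 0.429·2000·(91.4 − 9.64) = 0
-168948 m = -70150
m = -70150/-168948 ≈ 0.4152 kg

m ≈ 0.415 kg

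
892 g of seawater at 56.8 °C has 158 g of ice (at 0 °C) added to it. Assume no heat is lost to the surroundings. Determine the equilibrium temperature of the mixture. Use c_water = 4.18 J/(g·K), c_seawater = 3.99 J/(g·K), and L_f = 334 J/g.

T_f ≈ 35.4 °C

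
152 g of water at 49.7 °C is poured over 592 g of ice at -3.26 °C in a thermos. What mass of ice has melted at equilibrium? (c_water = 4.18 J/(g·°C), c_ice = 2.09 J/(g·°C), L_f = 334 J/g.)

Cooling the water to 0 °C releases 152·4.18·49.7 = 31577 J.
Of that, 592·2.09·3.26 = 4033.5 J goes to bring the ice to 0 °C, leaving 27544 J.
Melting all 592 g of ice would need 592·334 = 197728 J.
Since 27544 < 197728 J, not all the ice melts; equilibrium is at 0 °C.
m_melt = 27544 / L_f = 82.47 g.

m_melted ≈ 82.5 g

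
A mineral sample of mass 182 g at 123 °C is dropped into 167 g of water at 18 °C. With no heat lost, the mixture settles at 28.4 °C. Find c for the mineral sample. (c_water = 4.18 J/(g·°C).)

c ≈ 0.422 J/(g·°C)

m_s c (T_s − T_f) = m_water c_water (T_f − T_0):
182×c×(123 − 28.4) = 167×4.18×(28.4 − 18)
17217 c = 7259.8  ⇒  c ≈ 0.4217 J/(g·°C)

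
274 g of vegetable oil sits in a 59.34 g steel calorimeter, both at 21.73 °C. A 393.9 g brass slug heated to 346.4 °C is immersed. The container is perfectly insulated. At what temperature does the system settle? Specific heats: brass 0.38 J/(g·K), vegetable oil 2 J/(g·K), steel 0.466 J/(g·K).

T_f ≈ 88.7 °C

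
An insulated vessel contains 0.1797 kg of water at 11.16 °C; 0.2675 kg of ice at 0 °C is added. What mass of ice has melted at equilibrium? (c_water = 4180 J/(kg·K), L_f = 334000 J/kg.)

m_melted ≈ 0.0251 kg

Heat available from the water dropping to 0 °C: 0.1797×4180×11.16 = 8382.8 J.
Fully melting the ice requires m_ice L_f = 0.2675×334000 = 89345 J.
That's not enough to melt it all — equilibrium is at 0 °C with ice remaining.
m_melt = 8382.8 / L_f = 0.0251 kg.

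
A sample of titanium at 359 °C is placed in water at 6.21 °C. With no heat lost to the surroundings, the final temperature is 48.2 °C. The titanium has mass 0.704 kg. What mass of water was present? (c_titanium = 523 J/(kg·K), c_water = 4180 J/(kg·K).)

m ≈ 0.652 kg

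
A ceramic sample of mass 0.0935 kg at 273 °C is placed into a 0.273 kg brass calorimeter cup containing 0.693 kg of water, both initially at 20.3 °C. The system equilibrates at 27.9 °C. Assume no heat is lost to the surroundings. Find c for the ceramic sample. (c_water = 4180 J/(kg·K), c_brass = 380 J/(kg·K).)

c ≈ 995 J/(kg·K)

Net heat exchanged in the isolated system is zero:
0.0935·c·(27.9 − 273) + 0.693·4180·(27.9 − 20.3) + 0.273·380·(27.9 − 20.3) = 0
-22.92 c = -22804
c = -22804/-22.92 ≈ 995.1 J/(kg·K)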